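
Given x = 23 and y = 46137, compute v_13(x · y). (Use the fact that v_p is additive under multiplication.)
v_13(1061151) = 3

v_p(x) = 0 (factor: 23 = 13^0 · 23); v_p(y) = 3 (factor: 46137 = 13^3 · 21). Additivity: v_p(xy) = v_p(x) + v_p(y) = 0 + 3 = 3. (Direct check: xy = 1061151 = 13^3 · (483).)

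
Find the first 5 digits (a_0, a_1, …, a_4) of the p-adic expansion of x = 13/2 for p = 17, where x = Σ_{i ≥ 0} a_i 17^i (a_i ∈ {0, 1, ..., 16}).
(a_0, …, a_4) = (15, 8, 8, 8, 8)

v_17(13/2) = 0 (numerator and denominator both coprime to 17), so x ∈ ℤ_17^×. Compute digits iteratively via a_i = x_i mod 17, x_{i+1} = (x_i − a_i)/17, with x_0 = x:
  x_0 = 13/2;  a_0 = 15;  x_1 = (x_0 − 15)/17 = -1/2
  x_1 = -1/2;  a_1 = 8;  x_2 = (x_1 − 8)/17 = -1/2
  x_2 = -1/2;  a_2 = 8;  x_3 = (x_2 − 8)/17 = -1/2
  x_3 = -1/2;  a_3 = 8;  x_4 = (x_3 − 8)/17 = -1/2
  x_4 = -1/2;  a_4 = 8;  x_5 = (x_4 − 8)/17 = -1/2
Digits: (15, 8, 8, 8, 8).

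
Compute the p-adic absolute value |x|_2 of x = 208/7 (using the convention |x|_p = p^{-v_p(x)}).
|208/7|_2 = 1/16

Step 1 — compute v_2(x) by factoring powers of 2 out of the numerator and denominator: v_2(208/7) = 4. Step 2 — apply |x|_p = p^{-v_p(x)} = 2^{-4} = 1/16.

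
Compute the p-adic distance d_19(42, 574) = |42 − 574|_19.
d_19(42, 574) = 1/19

Step 1 — x − y = 42 − 574 = -532. Step 2 — v_19(-532) = 1 (factor: -532 = −(19^1 · 28); the sign does not affect v_p). Step 3 — |x − y|_19 = 19^{-1} = 1/19.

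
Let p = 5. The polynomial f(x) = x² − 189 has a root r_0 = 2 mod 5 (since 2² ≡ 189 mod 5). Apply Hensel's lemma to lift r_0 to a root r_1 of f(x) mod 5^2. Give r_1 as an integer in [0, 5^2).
r_1 = 17 (mod 25)

Hensel's recurrence: r_{i+1} = r_i − f(r_i)·(f′(r_i))^{-1} mod 5^{i+2}, with f′(x) = 2x. Iterate:
  r_0 = 2 (mod 5)
  r_1 = 17 (mod 25)
Final: r_1 = 17, and one checks f(r_1) ≡ 0 mod 5^2.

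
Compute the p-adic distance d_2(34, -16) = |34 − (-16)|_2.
d_2(34, -16) = 1/2

Step 1 — x − y = 34 − (-16) = 50. Step 2 — v_2(50) = 1 (factor: 50 = (2^1 · 25); the sign does not affect v_p). Step 3 — |x − y|_2 = 2^{-1} = 1/2.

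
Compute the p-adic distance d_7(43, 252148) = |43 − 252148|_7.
d_7(43, 252148) = 1/16807

Step 1 — x − y = 43 − 252148 = -252105. Step 2 — v_7(-252105) = 5 (factor: -252105 = −(7^5 · 15); the sign does not affect v_p). Step 3 — |x − y|_7 = 7^{-5} = 1/16807.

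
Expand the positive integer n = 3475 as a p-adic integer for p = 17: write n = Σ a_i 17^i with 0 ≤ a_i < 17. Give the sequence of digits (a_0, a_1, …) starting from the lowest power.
(a_0, a_1, …) = (7, 0, 12)

Repeated division by 17 gives the digits low-to-high: 3475 = 7 + 12·17^2. Digit sequence: (7, 0, 12).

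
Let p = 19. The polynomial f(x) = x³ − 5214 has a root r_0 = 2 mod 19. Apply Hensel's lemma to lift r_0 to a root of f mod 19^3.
r_2 = 3023 (mod 6859)

Hensel: r_{i+1} = r_i − f(r_i)/f′(r_i) mod 19^{i+2}, where f′(x) = 3x². Iterate:
  r_0 = 2 (mod 19)
  r_1 = 135 (mod 361)
  r_2 = 3023 (mod 6859)
Final: r = 3023 with f(r) ≡ 0 mod 19^3.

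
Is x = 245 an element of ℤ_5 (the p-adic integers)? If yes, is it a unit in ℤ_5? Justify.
x ∈ ℤ_5 but not a unit; v_5(x) = 1 > 0

ℤ_5 = {x ∈ ℚ_5 : v_5(x) ≥ 0} and ℤ_5^× = {x ∈ ℤ_5 : v_5(x) = 0}. Here v_5(245) = v_5(num) − v_5(den) = 1; compare against these criteria.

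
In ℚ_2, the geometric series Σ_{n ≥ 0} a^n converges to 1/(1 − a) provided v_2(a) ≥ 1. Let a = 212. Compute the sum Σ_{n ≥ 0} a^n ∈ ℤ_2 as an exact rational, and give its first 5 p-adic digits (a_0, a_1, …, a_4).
Σ a^n = 1/(1 − a) = -1/211;  first 5 digits = (1, 0, 1, 0, 0)

v_2(a) = 2 ≥ 1, so the series converges in ℤ_2 to 1/(1 − a) = 1/(1 − 212) = -1/211. Expand this rational in ℤ_2: compute digits iteratively via d_i = x_i mod 2, x_{i+1} = (x_i − d_i)/2. The first 5 digits are (1, 0, 1, 0, 0).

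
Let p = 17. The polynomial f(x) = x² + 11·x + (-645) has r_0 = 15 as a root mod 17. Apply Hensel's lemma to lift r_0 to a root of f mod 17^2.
r_1 = 134 (mod 289)

Hensel: r_{i+1} = r_i − f(r_i)·(f′(r_i))^{-1} mod 17^{i+2}, f′(x) = 2x + 11. Iterate:
  r_0 = 15 (mod 17)
  r_1 = 134 (mod 289)
Final: r = 134 satisfies f(r) ≡ 0 mod 17^2.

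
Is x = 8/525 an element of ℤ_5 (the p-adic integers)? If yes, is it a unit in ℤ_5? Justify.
x ∉ ℤ_5 (v_5(x) = -2 < 0)

ℤ_5 = {x ∈ ℚ_5 : v_5(x) ≥ 0} and ℤ_5^× = {x ∈ ℤ_5 : v_5(x) = 0}. Here v_5(8/525) = v_5(num) − v_5(den) = -2; compare against these criteria.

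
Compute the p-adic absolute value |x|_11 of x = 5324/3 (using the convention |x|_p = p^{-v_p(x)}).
|5324/3|_11 = 1/1331

Step 1 — compute v_11(x) by factoring powers of 11 out of the numerator and denominator: v_11(5324/3) = 3. Step 2 — apply |x|_p = p^{-v_p(x)} = 11^{-3} = 1/1331.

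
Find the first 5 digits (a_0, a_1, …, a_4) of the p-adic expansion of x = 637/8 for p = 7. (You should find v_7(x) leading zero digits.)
(a_0, …, a_4) = (0, 0, 6, 2, 4)

v_7(637/8) = 2, so a_0 = ... = a_1 = 0. Factor out: x = 7^2 · u with u = 13/8 a unit in ℤ_7. Expand u iteratively via a_{v+i} = u_i mod 7, u_{i+1} = (u_i − a_{v+i})/7:
  u_0 = 13/8;  a_2 = 6;  u_1 = (u_0 − 6)/7 = -5/8
  u_1 = -5/8;  a_3 = 2;  u_2 = (u_1 − 2)/7 = -3/8
  u_2 = -3/8;  a_4 = 4;  u_3 = (u_2 − 4)/7 = -5/8
Digits: (0, 0, 6, 2, 4).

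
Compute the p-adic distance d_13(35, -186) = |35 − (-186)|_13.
d_13(35, -186) = 1/13

Step 1 — x − y = 35 − (-186) = 221. Step 2 — v_13(221) = 1 (factor: 221 = (13^1 · 17); the sign does not affect v_p). Step 3 — |x − y|_13 = 13^{-1} = 1/13.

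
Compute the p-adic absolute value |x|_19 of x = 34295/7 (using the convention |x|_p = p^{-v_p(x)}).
|34295/7|_19 = 1/6859

Step 1 — compute v_19(x) by factoring powers of 19 out of the numerator and denominator: v_19(34295/7) = 3. Step 2 — apply |x|_p = p^{-v_p(x)} = 19^{-3} = 1/6859.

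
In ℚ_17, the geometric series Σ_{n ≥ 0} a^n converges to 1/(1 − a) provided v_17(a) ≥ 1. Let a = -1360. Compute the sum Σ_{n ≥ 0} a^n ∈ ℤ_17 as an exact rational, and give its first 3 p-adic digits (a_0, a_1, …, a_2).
Σ a^n = 1/(1 − a) = 1/1361;  first 3 digits = (1, 5, 3)

v_17(a) = 1 ≥ 1, so the series converges in ℤ_17 to 1/(1 − a) = 1/(1 − (-1360)) = 1/1361. Expand this rational in ℤ_17: compute digits iteratively via d_i = x_i mod 17, x_{i+1} = (x_i − d_i)/17. The first 3 digits are (1, 5, 3).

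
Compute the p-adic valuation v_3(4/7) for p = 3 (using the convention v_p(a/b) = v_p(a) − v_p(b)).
v_3(4/7) = 0

Factor powers of 3 from the numerator and denominator of the reduced fraction: 4 = 3^0 · 4 and 7 = 3^0 · 7. Apply v_p(a/b) = v_p(a) − v_p(b): v_3(4/7) = 0 − 0 = 0.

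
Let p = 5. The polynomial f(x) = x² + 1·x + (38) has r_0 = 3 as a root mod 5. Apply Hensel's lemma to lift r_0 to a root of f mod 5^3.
r_2 = 103 (mod 125)

Hensel: r_{i+1} = r_i − f(r_i)·(f′(r_i))^{-1} mod 5^{i+2}, f′(x) = 2x + 1. Iterate:
  r_0 = 3 (mod 5)
  r_1 = 3 (mod 25)
  r_2 = 103 (mod 125)
Final: r = 103 satisfies f(r) ≡ 0 mod 5^3.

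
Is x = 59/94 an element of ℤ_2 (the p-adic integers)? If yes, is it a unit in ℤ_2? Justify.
x ∉ ℤ_2 (v_2(x) = -1 < 0)

ℤ_2 = {x ∈ ℚ_2 : v_2(x) ≥ 0} and ℤ_2^× = {x ∈ ℤ_2 : v_2(x) = 0}. Here v_2(59/94) = v_2(num) − v_2(den) = -1; compare against these criteria.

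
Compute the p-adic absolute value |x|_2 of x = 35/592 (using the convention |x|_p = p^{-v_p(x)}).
|35/592|_2 = 16

Step 1 — compute v_2(x) by factoring powers of 2 out of the numerator and denominator: v_2(35/592) = -4. Step 2 — apply |x|_p = p^{-v_p(x)} = 2^{4} = 16.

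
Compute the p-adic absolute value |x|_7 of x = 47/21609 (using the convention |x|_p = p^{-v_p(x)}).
|47/21609|_7 = 2401

Step 1 — compute v_7(x) by factoring powers of 7 out of the numerator and denominator: v_7(47/21609) = -4. Step 2 — apply |x|_p = p^{-v_p(x)} = 7^{4} = 2401.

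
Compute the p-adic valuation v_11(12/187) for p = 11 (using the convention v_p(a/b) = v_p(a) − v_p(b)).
v_11(12/187) = -1

Factor powers of 11 from the numerator and denominator of the reduced fraction: 12 = 11^0 · 12 and 187 = 11^1 · 17. Apply v_p(a/b) = v_p(a) − v_p(b): v_11(12/187) = 0 − 1 = -1.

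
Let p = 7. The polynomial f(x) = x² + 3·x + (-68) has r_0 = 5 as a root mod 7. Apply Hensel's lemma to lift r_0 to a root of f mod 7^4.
r_3 = 712 (mod 2401)

Hensel: r_{i+1} = r_i − f(r_i)·(f′(r_i))^{-1} mod 7^{i+2}, f′(x) = 2x + 3. Iterate:
  r_0 = 5 (mod 7)
  r_1 = 26 (mod 49)
  r_2 = 26 (mod 343)
  r_3 = 712 (mod 2401)
Final: r = 712 satisfies f(r) ≡ 0 mod 7^4.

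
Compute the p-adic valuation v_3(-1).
v_3(-1) = 0

v_3(n) is the largest exponent k such that 3^k divides n. Factor out: -1 = -3^0 · 1. (Sign doesn't affect v_p.) So v_3(-1) = 0.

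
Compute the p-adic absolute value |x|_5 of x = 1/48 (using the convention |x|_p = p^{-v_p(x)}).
|1/48|_5 = 1

Step 1 — compute v_5(x) by factoring powers of 5 out of the numerator and denominator: v_5(1/48) = 0. Step 2 — apply |x|_p = p^{-v_p(x)} = 5^{0} = 1.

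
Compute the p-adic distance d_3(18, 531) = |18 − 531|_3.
d_3(18, 531) = 1/27

Step 1 — x − y = 18 − 531 = -513. Step 2 — v_3(-513) = 3 (factor: -513 = −(3^3 · 19); the sign does not affect v_p). Step 3 — |x − y|_3 = 3^{-3} = 1/27.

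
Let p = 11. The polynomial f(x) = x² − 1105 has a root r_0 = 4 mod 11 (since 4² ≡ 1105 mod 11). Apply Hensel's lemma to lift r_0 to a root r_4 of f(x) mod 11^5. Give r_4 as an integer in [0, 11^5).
r_4 = 144720 (mod 161051)

Hensel's recurrence: r_{i+1} = r_i − f(r_i)·(f′(r_i))^{-1} mod 11^{i+2}, with f′(x) = 2x. Iterate:
  r_0 = 4 (mod 11)
  r_1 = 4 (mod 121)
  r_2 = 972 (mod 1331)
  r_3 = 12951 (mod 14641)
  r_4 = 144720 (mod 161051)
Final: r_4 = 144720, and one checks f(r_4) ≡ 0 mod 11^5.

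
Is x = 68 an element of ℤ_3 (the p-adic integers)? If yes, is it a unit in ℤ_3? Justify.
x ∈ ℤ_3^× (unit); v_3(x) = 0

ℤ_3 = {x ∈ ℚ_3 : v_3(x) ≥ 0} and ℤ_3^× = {x ∈ ℤ_3 : v_3(x) = 0}. Here v_3(68) = v_3(num) − v_3(den) = 0; compare against these criteria.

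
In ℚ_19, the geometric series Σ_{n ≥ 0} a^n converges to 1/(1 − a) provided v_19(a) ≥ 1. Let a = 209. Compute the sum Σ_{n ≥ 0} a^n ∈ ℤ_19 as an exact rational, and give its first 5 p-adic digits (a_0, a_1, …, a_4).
Σ a^n = 1/(1 − a) = -1/208;  first 5 digits = (1, 11, 7, 7, 5)

v_19(a) = 1 ≥ 1, so the series converges in ℤ_19 to 1/(1 − a) = 1/(1 − 209) = -1/208. Expand this rational in ℤ_19: compute digits iteratively via d_i = x_i mod 19, x_{i+1} = (x_i − d_i)/19. The first 5 digits are (1, 11, 7, 7, 5).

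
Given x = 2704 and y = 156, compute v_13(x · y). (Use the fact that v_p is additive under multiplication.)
v_13(421824) = 3

v_p(x) = 2 (factor: 2704 = 13^2 · 16); v_p(y) = 1 (factor: 156 = 13^1 · 12). Additivity: v_p(xy) = v_p(x) + v_p(y) = 2 + 1 = 3. (Direct check: xy = 421824 = 13^3 · (192).)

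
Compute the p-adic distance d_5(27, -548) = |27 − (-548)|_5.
d_5(27, -548) = 1/25

Step 1 — x − y = 27 − (-548) = 575. Step 2 — v_5(575) = 2 (factor: 575 = (5^2 · 23); the sign does not affect v_p). Step 3 — |x − y|_5 = 5^{-2} = 1/25.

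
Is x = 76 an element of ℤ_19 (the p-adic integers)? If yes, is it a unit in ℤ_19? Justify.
x ∈ ℤ_19 but not a unit; v_19(x) = 1 > 0

ℤ_19 = {x ∈ ℚ_19 : v_19(x) ≥ 0} and ℤ_19^× = {x ∈ ℤ_19 : v_19(x) = 0}. Here v_19(76) = v_19(num) − v_19(den) = 1; compare against these criteria.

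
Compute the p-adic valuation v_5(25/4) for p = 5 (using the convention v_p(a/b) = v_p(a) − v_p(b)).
v_5(25/4) = 2

Factor powers of 5 from the numerator and denominator of the reduced fraction: 25 = 5^2 · 1 and 4 = 5^0 · 4. Apply v_p(a/b) = v_p(a) − v_p(b): v_5(25/4) = 2 − 0 = 2.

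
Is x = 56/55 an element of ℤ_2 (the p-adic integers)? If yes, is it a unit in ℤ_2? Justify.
x ∈ ℤ_2 but not a unit; v_2(x) = 3 > 0

ℤ_2 = {x ∈ ℚ_2 : v_2(x) ≥ 0} and ℤ_2^× = {x ∈ ℤ_2 : v_2(x) = 0}. Here v_2(56/55) = v_2(num) − v_2(den) = 3; compare against these criteria.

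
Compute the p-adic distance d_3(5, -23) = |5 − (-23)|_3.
d_3(5, -23) = 1

Step 1 — x − y = 5 − (-23) = 28. Step 2 — v_3(28) = 0 (factor: 28 = (3^0 · 28); the sign does not affect v_p). Step 3 — |x − y|_3 = 3^{0} = 1.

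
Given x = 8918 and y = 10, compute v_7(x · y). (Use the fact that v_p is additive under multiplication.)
v_7(89180) = 3

v_p(x) = 3 (factor: 8918 = 7^3 · 26); v_p(y) = 0 (factor: 10 = 7^0 · 10). Additivity: v_p(xy) = v_p(x) + v_p(y) = 3 + 0 = 3. (Direct check: xy = 89180 = 7^3 · (260).)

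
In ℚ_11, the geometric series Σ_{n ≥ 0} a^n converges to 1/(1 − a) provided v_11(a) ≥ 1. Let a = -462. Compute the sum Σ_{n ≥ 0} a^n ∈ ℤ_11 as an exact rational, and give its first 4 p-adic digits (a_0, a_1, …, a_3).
Σ a^n = 1/(1 − a) = 1/463;  first 4 digits = (1, 2, 0, 3)

v_11(a) = 1 ≥ 1, so the series converges in ℤ_11 to 1/(1 − a) = 1/(1 − (-462)) = 1/463. Expand this rational in ℤ_11: compute digits iteratively via d_i = x_i mod 11, x_{i+1} = (x_i − d_i)/11. The first 4 digits are (1, 2, 0, 3).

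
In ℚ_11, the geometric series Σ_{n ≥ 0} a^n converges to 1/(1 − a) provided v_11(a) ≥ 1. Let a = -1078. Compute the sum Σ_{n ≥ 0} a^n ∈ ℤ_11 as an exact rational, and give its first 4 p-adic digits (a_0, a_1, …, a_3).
Σ a^n = 1/(1 − a) = 1/1079;  first 4 digits = (1, 1, 3, 4)

v_11(a) = 1 ≥ 1, so the series converges in ℤ_11 to 1/(1 − a) = 1/(1 − (-1078)) = 1/1079. Expand this rational in ℤ_11: compute digits iteratively via d_i = x_i mod 11, x_{i+1} = (x_i − d_i)/11. The first 4 digits are (1, 1, 3, 4).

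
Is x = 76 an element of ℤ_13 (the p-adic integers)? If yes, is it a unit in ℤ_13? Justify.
x ∈ ℤ_13^× (unit); v_13(x) = 0

ℤ_13 = {x ∈ ℚ_13 : v_13(x) ≥ 0} and ℤ_13^× = {x ∈ ℤ_13 : v_13(x) = 0}. Here v_13(76) = v_13(num) − v_13(den) = 0; compare against these criteria.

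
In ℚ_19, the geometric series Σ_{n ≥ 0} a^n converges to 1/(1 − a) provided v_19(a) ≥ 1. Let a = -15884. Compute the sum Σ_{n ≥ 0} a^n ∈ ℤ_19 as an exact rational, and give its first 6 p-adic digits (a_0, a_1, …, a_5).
Σ a^n = 1/(1 − a) = 1/15885;  first 6 digits = (1, 0, 13, 16, 16, 6)

v_19(a) = 2 ≥ 1, so the series converges in ℤ_19 to 1/(1 − a) = 1/(1 − (-15884)) = 1/15885. Expand this rational in ℤ_19: compute digits iteratively via d_i = x_i mod 19, x_{i+1} = (x_i − d_i)/19. The first 6 digits are (1, 0, 13, 16, 16, 6).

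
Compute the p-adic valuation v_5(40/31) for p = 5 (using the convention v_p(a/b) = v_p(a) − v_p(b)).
v_5(40/31) = 1

Factor powers of 5 from the numerator and denominator of the reduced fraction: 40 = 5^1 · 8 and 31 = 5^0 · 31. Apply v_p(a/b) = v_p(a) − v_p(b): v_5(40/31) = 1 − 0 = 1.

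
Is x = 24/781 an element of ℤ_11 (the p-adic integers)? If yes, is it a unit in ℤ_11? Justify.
x ∉ ℤ_11 (v_11(x) = -1 < 0)

ℤ_11 = {x ∈ ℚ_11 : v_11(x) ≥ 0} and ℤ_11^× = {x ∈ ℤ_11 : v_11(x) = 0}. Here v_11(24/781) = v_11(num) − v_11(den) = -1; compare against these criteria.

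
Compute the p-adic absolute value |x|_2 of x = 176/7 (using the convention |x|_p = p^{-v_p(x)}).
|176/7|_2 = 1/16

Step 1 — compute v_2(x) by factoring powers of 2 out of the numerator and denominator: v_2(176/7) = 4. Step 2 — apply |x|_p = p^{-v_p(x)} = 2^{-4} = 1/16.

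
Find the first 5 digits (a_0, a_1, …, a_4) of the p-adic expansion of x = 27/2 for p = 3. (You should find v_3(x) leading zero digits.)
(a_0, …, a_4) = (0, 0, 0, 2, 1)

v_3(27/2) = 3, so a_0 = ... = a_2 = 0. Factor out: x = 3^3 · u with u = 1/2 a unit in ℤ_3. Expand u iteratively via a_{v+i} = u_i mod 3, u_{i+1} = (u_i − a_{v+i})/3:
  u_0 = 1/2;  a_3 = 2;  u_1 = (u_0 − 2)/3 = -1/2
  u_1 = -1/2;  a_4 = 1;  u_2 = (u_1 − 1)/3 = -1/2
Digits: (0, 0, 0, 2, 1).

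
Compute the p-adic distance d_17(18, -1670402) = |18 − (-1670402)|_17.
d_17(18, -1670402) = 1/83521

Step 1 — x − y = 18 − (-1670402) = 1670420. Step 2 — v_17(1670420) = 4 (factor: 1670420 = (17^4 · 20); the sign does not affect v_p). Step 3 — |x − y|_17 = 17^{-4} = 1/83521.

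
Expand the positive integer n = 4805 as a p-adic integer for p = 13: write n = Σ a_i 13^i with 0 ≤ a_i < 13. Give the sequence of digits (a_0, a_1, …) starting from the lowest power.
(a_0, a_1, …) = (8, 5, 2, 2)

Repeated division by 13 gives the digits low-to-high: 4805 = 8 + 5·13^1 + 2·13^2 + 2·13^3. Digit sequence: (8, 5, 2, 2).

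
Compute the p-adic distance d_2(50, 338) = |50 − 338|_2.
d_2(50, 338) = 1/32

Step 1 — x − y = 50 − 338 = -288. Step 2 — v_2(-288) = 5 (factor: -288 = −(2^5 · 9); the sign does not affect v_p). Step 3 — |x − y|_2 = 2^{-5} = 1/32.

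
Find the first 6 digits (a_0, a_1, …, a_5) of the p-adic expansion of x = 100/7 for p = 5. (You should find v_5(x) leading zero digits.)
(a_0, …, a_5) = (0, 0, 2, 4, 2, 3)

v_5(100/7) = 2, so a_0 = ... = a_1 = 0. Factor out: x = 5^2 · u with u = 4/7 a unit in ℤ_5. Expand u iteratively via a_{v+i} = u_i mod 5, u_{i+1} = (u_i − a_{v+i})/5:
  u_0 = 4/7;  a_2 = 2;  u_1 = (u_0 − 2)/5 = -2/7
  u_1 = -2/7;  a_3 = 4;  u_2 = (u_1 − 4)/5 = -6/7
  u_2 = -6/7;  a_4 = 2;  u_3 = (u_2 − 2)/5 = -4/7
  u_3 = -4/7;  a_5 = 3;  u_4 = (u_3 − 3)/5 = -5/7
Digits: (0, 0, 2, 4, 2, 3).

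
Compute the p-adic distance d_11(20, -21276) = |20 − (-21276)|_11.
d_11(20, -21276) = 1/1331

Step 1 — x − y = 20 − (-21276) = 21296. Step 2 — v_11(21296) = 3 (factor: 21296 = (11^3 · 16); the sign does not affect v_p). Step 3 — |x − y|_11 = 11^{-3} = 1/1331.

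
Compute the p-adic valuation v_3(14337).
v_3(14337) = 5

v_3(n) is the largest exponent k such that 3^k divides n. Factor out: 14337 = 3^5 · 59. (Sign doesn't affect v_p.) So v_3(14337) = 5.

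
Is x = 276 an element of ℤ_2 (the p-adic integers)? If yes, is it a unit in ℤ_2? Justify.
x ∈ ℤ_2 but not a unit; v_2(x) = 2 > 0

ℤ_2 = {x ∈ ℚ_2 : v_2(x) ≥ 0} and ℤ_2^× = {x ∈ ℤ_2 : v_2(x) = 0}. Here v_2(276) = v_2(num) − v_2(den) = 2; compare against these criteria.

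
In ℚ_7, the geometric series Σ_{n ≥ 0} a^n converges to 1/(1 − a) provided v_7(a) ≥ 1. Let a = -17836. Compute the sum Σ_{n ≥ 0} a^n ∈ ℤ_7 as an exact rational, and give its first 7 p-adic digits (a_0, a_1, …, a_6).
Σ a^n = 1/(1 − a) = 1/17837;  first 7 digits = (1, 0, 0, 4, 6, 5, 1)

v_7(a) = 3 ≥ 1, so the series converges in ℤ_7 to 1/(1 − a) = 1/(1 − (-17836)) = 1/17837. Expand this rational in ℤ_7: compute digits iteratively via d_i = x_i mod 7, x_{i+1} = (x_i − d_i)/7. The first 7 digits are (1, 0, 0, 4, 6, 5, 1).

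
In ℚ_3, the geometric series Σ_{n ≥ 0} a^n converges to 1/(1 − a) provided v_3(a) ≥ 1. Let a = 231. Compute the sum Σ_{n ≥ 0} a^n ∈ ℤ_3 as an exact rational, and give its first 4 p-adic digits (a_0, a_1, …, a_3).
Σ a^n = 1/(1 − a) = -1/230;  first 4 digits = (1, 2, 2, 0)

v_3(a) = 1 ≥ 1, so the series converges in ℤ_3 to 1/(1 − a) = 1/(1 − 231) = -1/230. Expand this rational in ℤ_3: compute digits iteratively via d_i = x_i mod 3, x_{i+1} = (x_i − d_i)/3. The first 4 digits are (1, 2, 2, 0).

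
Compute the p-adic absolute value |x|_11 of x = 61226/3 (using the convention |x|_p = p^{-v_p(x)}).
|61226/3|_11 = 1/1331

Step 1 — compute v_11(x) by factoring powers of 11 out of the numerator and denominator: v_11(61226/3) = 3. Step 2 — apply |x|_p = p^{-v_p(x)} = 11^{-3} = 1/1331.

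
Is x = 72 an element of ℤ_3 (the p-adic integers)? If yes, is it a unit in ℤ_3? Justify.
x ∈ ℤ_3 but not a unit; v_3(x) = 2 > 0

ℤ_3 = {x ∈ ℚ_3 : v_3(x) ≥ 0} and ℤ_3^× = {x ∈ ℤ_3 : v_3(x) = 0}. Here v_3(72) = v_3(num) − v_3(den) = 2; compare against these criteria.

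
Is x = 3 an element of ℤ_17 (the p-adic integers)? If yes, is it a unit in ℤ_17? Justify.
x ∈ ℤ_17^× (unit); v_17(x) = 0

ℤ_17 = {x ∈ ℚ_17 : v_17(x) ≥ 0} and ℤ_17^× = {x ∈ ℤ_17 : v_17(x) = 0}. Here v_17(3) = v_17(num) − v_17(den) = 0; compare against these criteria.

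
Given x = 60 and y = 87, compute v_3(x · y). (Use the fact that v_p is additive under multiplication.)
v_3(5220) = 2

v_p(x) = 1 (factor: 60 = 3^1 · 20); v_p(y) = 1 (factor: 87 = 3^1 · 29). Additivity: v_p(xy) = v_p(x) + v_p(y) = 1 + 1 = 2. (Direct check: xy = 5220 = 3^2 · (580).)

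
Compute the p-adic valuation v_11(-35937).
v_11(-35937) = 3

v_11(n) is the largest exponent k such that 11^k divides n. Factor out: -35937 = -11^3 · 27. (Sign doesn't affect v_p.) So v_11(-35937) = 3.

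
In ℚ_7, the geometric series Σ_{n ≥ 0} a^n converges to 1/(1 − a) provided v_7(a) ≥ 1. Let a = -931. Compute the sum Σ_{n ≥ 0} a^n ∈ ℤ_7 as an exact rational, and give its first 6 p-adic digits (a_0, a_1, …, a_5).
Σ a^n = 1/(1 − a) = 1/932;  first 6 digits = (1, 0, 2, 4, 3, 2)

v_7(a) = 2 ≥ 1, so the series converges in ℤ_7 to 1/(1 − a) = 1/(1 − (-931)) = 1/932. Expand this rational in ℤ_7: compute digits iteratively via d_i = x_i mod 7, x_{i+1} = (x_i − d_i)/7. The first 6 digits are (1, 0, 2, 4, 3, 2).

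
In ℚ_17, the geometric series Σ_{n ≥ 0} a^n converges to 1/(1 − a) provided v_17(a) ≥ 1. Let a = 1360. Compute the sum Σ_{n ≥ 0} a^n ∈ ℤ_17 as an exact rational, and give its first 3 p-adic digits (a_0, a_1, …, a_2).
Σ a^n = 1/(1 − a) = -1/1359;  first 3 digits = (1, 12, 12)

v_17(a) = 1 ≥ 1, so the series converges in ℤ_17 to 1/(1 − a) = 1/(1 − 1360) = -1/1359. Expand this rational in ℤ_17: compute digits iteratively via d_i = x_i mod 17, x_{i+1} = (x_i − d_i)/17. The first 3 digits are (1, 12, 12).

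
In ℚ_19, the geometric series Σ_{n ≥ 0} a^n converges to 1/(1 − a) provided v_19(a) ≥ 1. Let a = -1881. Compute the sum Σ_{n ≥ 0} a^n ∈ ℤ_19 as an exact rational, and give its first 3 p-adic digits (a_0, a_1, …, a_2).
Σ a^n = 1/(1 − a) = 1/1882;  first 3 digits = (1, 15, 10)

v_19(a) = 1 ≥ 1, so the series converges in ℤ_19 to 1/(1 − a) = 1/(1 − (-1881)) = 1/1882. Expand this rational in ℤ_19: compute digits iteratively via d_i = x_i mod 19, x_{i+1} = (x_i − d_i)/19. The first 3 digits are (1, 15, 10).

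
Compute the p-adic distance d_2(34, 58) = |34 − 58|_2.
d_2(34, 58) = 1/8

Step 1 — x − y = 34 − 58 = -24. Step 2 — v_2(-24) = 3 (factor: -24 = −(2^3 · 3); the sign does not affect v_p). Step 3 — |x − y|_2 = 2^{-3} = 1/8.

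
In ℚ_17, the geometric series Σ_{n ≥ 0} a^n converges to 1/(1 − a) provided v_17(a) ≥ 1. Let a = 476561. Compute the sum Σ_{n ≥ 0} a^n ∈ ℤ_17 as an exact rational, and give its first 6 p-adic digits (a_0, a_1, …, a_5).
Σ a^n = 1/(1 − a) = -1/476560;  first 6 digits = (1, 0, 0, 12, 5, 0)

v_17(a) = 3 ≥ 1, so the series converges in ℤ_17 to 1/(1 − a) = 1/(1 − 476561) = -1/476560. Expand this rational in ℤ_17: compute digits iteratively via d_i = x_i mod 17, x_{i+1} = (x_i − d_i)/17. The first 6 digits are (1, 0, 0, 12, 5, 0).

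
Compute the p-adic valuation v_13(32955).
v_13(32955) = 3

v_13(n) is the largest exponent k such that 13^k divides n. Factor out: 32955 = 13^3 · 15. (Sign doesn't affect v_p.) So v_13(32955) = 3.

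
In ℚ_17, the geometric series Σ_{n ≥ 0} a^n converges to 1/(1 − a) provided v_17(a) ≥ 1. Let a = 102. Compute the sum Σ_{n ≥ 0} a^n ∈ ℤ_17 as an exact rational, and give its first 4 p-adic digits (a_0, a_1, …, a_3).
Σ a^n = 1/(1 − a) = -1/101;  first 4 digits = (1, 6, 2, 14)

v_17(a) = 1 ≥ 1, so the series converges in ℤ_17 to 1/(1 − a) = 1/(1 − 102) = -1/101. Expand this rational in ℤ_17: compute digits iteratively via d_i = x_i mod 17, x_{i+1} = (x_i − d_i)/17. The first 4 digits are (1, 6, 2, 14).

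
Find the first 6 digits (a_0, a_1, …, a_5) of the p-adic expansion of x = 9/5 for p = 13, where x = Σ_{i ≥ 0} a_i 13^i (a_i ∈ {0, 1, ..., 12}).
(a_0, …, a_5) = (7, 10, 7, 2, 5, 10)

v_13(9/5) = 0 (numerator and denominator both coprime to 13), so x ∈ ℤ_13^×. Compute digits iteratively via a_i = x_i mod 13, x_{i+1} = (x_i − a_i)/13, with x_0 = x:
  x_0 = 9/5;  a_0 = 7;  x_1 = (x_0 − 7)/13 = -2/5
  x_1 = -2/5;  a_1 = 10;  x_2 = (x_1 − 10)/13 = -4/5
  x_2 = -4/5;  a_2 = 7;  x_3 = (x_2 − 7)/13 = -3/5
  x_3 = -3/5;  a_3 = 2;  x_4 = (x_3 − 2)/13 = -1/5
  x_4 = -1/5;  a_4 = 5;  x_5 = (x_4 − 5)/13 = -2/5
  x_5 = -2/5;  a_5 = 10;  x_6 = (x_5 − 10)/13 = -4/5
Digits: (7, 10, 7, 2, 5, 10).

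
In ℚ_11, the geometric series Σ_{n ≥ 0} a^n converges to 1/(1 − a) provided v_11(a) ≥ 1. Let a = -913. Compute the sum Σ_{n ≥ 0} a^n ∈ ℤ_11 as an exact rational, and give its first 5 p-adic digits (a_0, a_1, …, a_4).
Σ a^n = 1/(1 − a) = 1/914;  first 5 digits = (1, 5, 6, 2, 5)

v_11(a) = 1 ≥ 1, so the series converges in ℤ_11 to 1/(1 − a) = 1/(1 − (-913)) = 1/914. Expand this rational in ℤ_11: compute digits iteratively via d_i = x_i mod 11, x_{i+1} = (x_i − d_i)/11. The first 5 digits are (1, 5, 6, 2, 5).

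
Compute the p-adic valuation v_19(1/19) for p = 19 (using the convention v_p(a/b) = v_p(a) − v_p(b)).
v_19(1/19) = -1

Factor powers of 19 from the numerator and denominator of the reduced fraction: 1 = 19^0 · 1 and 19 = 19^1 · 1. Apply v_p(a/b) = v_p(a) − v_p(b): v_19(1/19) = 0 − 1 = -1.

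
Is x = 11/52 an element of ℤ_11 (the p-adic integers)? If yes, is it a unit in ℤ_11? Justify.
x ∈ ℤ_11 but not a unit; v_11(x) = 1 > 0

ℤ_11 = {x ∈ ℚ_11 : v_11(x) ≥ 0} and ℤ_11^× = {x ∈ ℤ_11 : v_11(x) = 0}. Here v_11(11/52) = v_11(num) − v_11(den) = 1; compare against these criteria.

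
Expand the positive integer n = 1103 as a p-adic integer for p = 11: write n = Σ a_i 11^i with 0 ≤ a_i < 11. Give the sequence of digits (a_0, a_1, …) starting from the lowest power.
(a_0, a_1, …) = (3, 1, 9)

Repeated division by 11 gives the digits low-to-high: 1103 = 3 + 1·11^1 + 9·11^2. Digit sequence: (3, 1, 9).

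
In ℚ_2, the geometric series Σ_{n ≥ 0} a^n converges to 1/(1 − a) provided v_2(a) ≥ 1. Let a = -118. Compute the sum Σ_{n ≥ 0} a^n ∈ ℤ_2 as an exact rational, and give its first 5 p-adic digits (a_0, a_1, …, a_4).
Σ a^n = 1/(1 − a) = 1/119;  first 5 digits = (1, 1, 1, 0, 0)

v_2(a) = 1 ≥ 1, so the series converges in ℤ_2 to 1/(1 − a) = 1/(1 − (-118)) = 1/119. Expand this rational in ℤ_2: compute digits iteratively via d_i = x_i mod 2, x_{i+1} = (x_i − d_i)/2. The first 5 digits are (1, 1, 1, 0, 0).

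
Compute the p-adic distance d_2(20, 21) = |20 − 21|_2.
d_2(20, 21) = 1

Step 1 — x − y = 20 − 21 = -1. Step 2 — v_2(-1) = 0 (factor: -1 = −(2^0 · 1); the sign does not affect v_p). Step 3 — |x − y|_2 = 2^{0} = 1.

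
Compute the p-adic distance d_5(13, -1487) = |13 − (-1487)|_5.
d_5(13, -1487) = 1/125

Step 1 — x − y = 13 − (-1487) = 1500. Step 2 — v_5(1500) = 3 (factor: 1500 = (5^3 · 12); the sign does not affect v_p). Step 3 — |x − y|_5 = 5^{-3} = 1/125.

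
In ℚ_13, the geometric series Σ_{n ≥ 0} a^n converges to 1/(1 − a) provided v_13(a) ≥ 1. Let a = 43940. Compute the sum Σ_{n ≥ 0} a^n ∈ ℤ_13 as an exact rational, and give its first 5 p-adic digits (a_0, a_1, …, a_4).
Σ a^n = 1/(1 − a) = -1/43939;  first 5 digits = (1, 0, 0, 7, 1)

v_13(a) = 3 ≥ 1, so the series converges in ℤ_13 to 1/(1 − a) = 1/(1 − 43940) = -1/43939. Expand this rational in ℤ_13: compute digits iteratively via d_i = x_i mod 13, x_{i+1} = (x_i − d_i)/13. The first 5 digits are (1, 0, 0, 7, 1).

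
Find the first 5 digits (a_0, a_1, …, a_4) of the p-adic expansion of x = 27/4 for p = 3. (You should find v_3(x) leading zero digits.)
(a_0, …, a_4) = (0, 0, 0, 1, 2)

v_3(27/4) = 3, so a_0 = ... = a_2 = 0. Factor out: x = 3^3 · u with u = 1/4 a unit in ℤ_3. Expand u iteratively via a_{v+i} = u_i mod 3, u_{i+1} = (u_i − a_{v+i})/3:
  u_0 = 1/4;  a_3 = 1;  u_1 = (u_0 − 1)/3 = -1/4
  u_1 = -1/4;  a_4 = 2;  u_2 = (u_1 − 2)/3 = -3/4
Digits: (0, 0, 0, 1, 2).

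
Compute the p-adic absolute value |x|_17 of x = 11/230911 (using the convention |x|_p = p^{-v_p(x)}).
|11/230911|_17 = 4913

Step 1 — compute v_17(x) by factoring powers of 17 out of the numerator and denominator: v_17(11/230911) = -3. Step 2 — apply |x|_p = p^{-v_p(x)} = 17^{3} = 4913.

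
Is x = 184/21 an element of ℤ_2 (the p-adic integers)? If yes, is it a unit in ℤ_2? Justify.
x ∈ ℤ_2 but not a unit; v_2(x) = 3 > 0

ℤ_2 = {x ∈ ℚ_2 : v_2(x) ≥ 0} and ℤ_2^× = {x ∈ ℤ_2 : v_2(x) = 0}. Here v_2(184/21) = v_2(num) − v_2(den) = 3; compare against these criteria.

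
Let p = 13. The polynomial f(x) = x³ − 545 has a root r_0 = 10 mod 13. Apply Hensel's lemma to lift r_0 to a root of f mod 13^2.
r_1 = 62 (mod 169)

Hensel: r_{i+1} = r_i − f(r_i)/f′(r_i) mod 13^{i+2}, where f′(x) = 3x². Iterate:
  r_0 = 10 (mod 13)
  r_1 = 62 (mod 169)
Final: r = 62 with f(r) ≡ 0 mod 13^2.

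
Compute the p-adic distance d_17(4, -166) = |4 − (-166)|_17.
d_17(4, -166) = 1/17

Step 1 — x − y = 4 − (-166) = 170. Step 2 — v_17(170) = 1 (factor: 170 = (17^1 · 10); the sign does not affect v_p). Step 3 — |x − y|_17 = 17^{-1} = 1/17.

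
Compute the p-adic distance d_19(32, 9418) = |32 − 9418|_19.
d_19(32, 9418) = 1/361

Step 1 — x − y = 32 − 9418 = -9386. Step 2 — v_19(-9386) = 2 (factor: -9386 = −(19^2 · 26); the sign does not affect v_p). Step 3 — |x − y|_19 = 19^{-2} = 1/361.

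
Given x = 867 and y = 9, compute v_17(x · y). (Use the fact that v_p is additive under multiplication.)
v_17(7803) = 2

v_p(x) = 2 (factor: 867 = 17^2 · 3); v_p(y) = 0 (factor: 9 = 17^0 · 9). Additivity: v_p(xy) = v_p(x) + v_p(y) = 2 + 0 = 2. (Direct check: xy = 7803 = 17^2 · (27).)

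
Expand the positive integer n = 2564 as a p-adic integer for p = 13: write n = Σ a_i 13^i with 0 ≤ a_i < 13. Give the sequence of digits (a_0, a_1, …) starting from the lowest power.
(a_0, a_1, …) = (3, 2, 2, 1)

Repeated division by 13 gives the digits low-to-high: 2564 = 3 + 2·13^1 + 2·13^2 + 1·13^3. Digit sequence: (3, 2, 2, 1).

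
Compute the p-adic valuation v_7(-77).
v_7(-77) = 1

v_7(n) is the largest exponent k such that 7^k divides n. Factor out: -77 = -7^1 · 11. (Sign doesn't affect v_p.) So v_7(-77) = 1.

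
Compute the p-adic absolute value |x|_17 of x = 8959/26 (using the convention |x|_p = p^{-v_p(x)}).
|8959/26|_17 = 1/289

Step 1 — compute v_17(x) by factoring powers of 17 out of the numerator and denominator: v_17(8959/26) = 2. Step 2 — apply |x|_p = p^{-v_p(x)} = 17^{-2} = 1/289.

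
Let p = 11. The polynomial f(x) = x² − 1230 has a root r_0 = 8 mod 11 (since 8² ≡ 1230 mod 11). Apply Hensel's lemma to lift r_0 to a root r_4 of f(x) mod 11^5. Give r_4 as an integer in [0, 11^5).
r_4 = 45350 (mod 161051)

Hensel's recurrence: r_{i+1} = r_i − f(r_i)·(f′(r_i))^{-1} mod 11^{i+2}, with f′(x) = 2x. Iterate:
  r_0 = 8 (mod 11)
  r_1 = 96 (mod 121)
  r_2 = 96 (mod 1331)
  r_3 = 1427 (mod 14641)
  r_4 = 45350 (mod 161051)
Final: r_4 = 45350, and one checks f(r_4) ≡ 0 mod 11^5.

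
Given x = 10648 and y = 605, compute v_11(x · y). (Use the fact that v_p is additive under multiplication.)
v_11(6442040) = 5

v_p(x) = 3 (factor: 10648 = 11^3 · 8); v_p(y) = 2 (factor: 605 = 11^2 · 5). Additivity: v_p(xy) = v_p(x) + v_p(y) = 3 + 2 = 5. (Direct check: xy = 6442040 = 11^5 · (40).)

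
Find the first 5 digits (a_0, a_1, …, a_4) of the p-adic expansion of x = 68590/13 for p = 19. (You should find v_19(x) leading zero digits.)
(a_0, …, a_4) = (0, 0, 0, 11, 17)

v_19(68590/13) = 3, so a_0 = ... = a_2 = 0. Factor out: x = 19^3 · u with u = 10/13 a unit in ℤ_19. Expand u iteratively via a_{v+i} = u_i mod 19, u_{i+1} = (u_i − a_{v+i})/19:
  u_0 = 10/13;  a_3 = 11;  u_1 = (u_0 − 11)/19 = -7/13
  u_1 = -7/13;  a_4 = 17;  u_2 = (u_1 − 17)/19 = -12/13
Digits: (0, 0, 0, 11, 17).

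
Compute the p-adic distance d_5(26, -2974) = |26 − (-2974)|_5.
d_5(26, -2974) = 1/125

Step 1 — x − y = 26 − (-2974) = 3000. Step 2 — v_5(3000) = 3 (factor: 3000 = (5^3 · 24); the sign does not affect v_p). Step 3 — |x − y|_5 = 5^{-3} = 1/125.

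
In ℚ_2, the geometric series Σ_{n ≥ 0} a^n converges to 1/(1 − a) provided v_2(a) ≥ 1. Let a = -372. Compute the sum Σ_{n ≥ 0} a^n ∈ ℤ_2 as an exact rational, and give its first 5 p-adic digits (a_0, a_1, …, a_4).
Σ a^n = 1/(1 − a) = 1/373;  first 5 digits = (1, 0, 1, 1, 1)

v_2(a) = 2 ≥ 1, so the series converges in ℤ_2 to 1/(1 − a) = 1/(1 − (-372)) = 1/373. Expand this rational in ℤ_2: compute digits iteratively via d_i = x_i mod 2, x_{i+1} = (x_i − d_i)/2. The first 5 digits are (1, 0, 1, 1, 1).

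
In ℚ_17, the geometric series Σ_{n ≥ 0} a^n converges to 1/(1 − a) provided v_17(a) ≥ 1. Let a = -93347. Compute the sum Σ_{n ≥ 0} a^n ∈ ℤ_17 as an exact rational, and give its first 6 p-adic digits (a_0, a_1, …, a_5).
Σ a^n = 1/(1 − a) = 1/93348;  first 6 digits = (1, 0, 0, 15, 15, 16)

v_17(a) = 3 ≥ 1, so the series converges in ℤ_17 to 1/(1 − a) = 1/(1 − (-93347)) = 1/93348. Expand this rational in ℤ_17: compute digits iteratively via d_i = x_i mod 17, x_{i+1} = (x_i − d_i)/17. The first 6 digits are (1, 0, 0, 15, 15, 16).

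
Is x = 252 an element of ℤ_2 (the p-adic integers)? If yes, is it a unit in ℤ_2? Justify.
x ∈ ℤ_2 but not a unit; v_2(x) = 2 > 0

ℤ_2 = {x ∈ ℚ_2 : v_2(x) ≥ 0} and ℤ_2^× = {x ∈ ℤ_2 : v_2(x) = 0}. Here v_2(252) = v_2(num) − v_2(den) = 2; compare against these criteria.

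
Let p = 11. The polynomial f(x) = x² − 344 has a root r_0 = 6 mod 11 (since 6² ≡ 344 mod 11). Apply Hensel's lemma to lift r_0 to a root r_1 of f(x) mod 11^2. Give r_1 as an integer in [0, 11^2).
r_1 = 72 (mod 121)

Hensel's recurrence: r_{i+1} = r_i − f(r_i)·(f′(r_i))^{-1} mod 11^{i+2}, with f′(x) = 2x. Iterate:
  r_0 = 6 (mod 11)
  r_1 = 72 (mod 121)
Final: r_1 = 72, and one checks f(r_1) ≡ 0 mod 11^2.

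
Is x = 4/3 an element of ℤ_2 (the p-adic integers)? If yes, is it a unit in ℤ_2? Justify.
x ∈ ℤ_2 but not a unit; v_2(x) = 2 > 0

ℤ_2 = {x ∈ ℚ_2 : v_2(x) ≥ 0} and ℤ_2^× = {x ∈ ℤ_2 : v_2(x) = 0}. Here v_2(4/3) = v_2(num) − v_2(den) = 2; compare against these criteria.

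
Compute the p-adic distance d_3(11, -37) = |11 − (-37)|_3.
d_3(11, -37) = 1/3

Step 1 — x − y = 11 − (-37) = 48. Step 2 — v_3(48) = 1 (factor: 48 = (3^1 · 16); the sign does not affect v_p). Step 3 — |x − y|_3 = 3^{-1} = 1/3.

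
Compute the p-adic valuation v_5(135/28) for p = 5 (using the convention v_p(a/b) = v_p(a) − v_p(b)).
v_5(135/28) = 1

Factor powers of 5 from the numerator and denominator of the reduced fraction: 135 = 5^1 · 27 and 28 = 5^0 · 28. Apply v_p(a/b) = v_p(a) − v_p(b): v_5(135/28) = 1 − 0 = 1.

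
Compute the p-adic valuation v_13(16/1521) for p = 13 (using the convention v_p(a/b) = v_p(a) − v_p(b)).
v_13(16/1521) = -2

Factor powers of 13 from the numerator and denominator of the reduced fraction: 16 = 13^0 · 16 and 1521 = 13^2 · 9. Apply v_p(a/b) = v_p(a) − v_p(b): v_13(16/1521) = 0 − 2 = -2.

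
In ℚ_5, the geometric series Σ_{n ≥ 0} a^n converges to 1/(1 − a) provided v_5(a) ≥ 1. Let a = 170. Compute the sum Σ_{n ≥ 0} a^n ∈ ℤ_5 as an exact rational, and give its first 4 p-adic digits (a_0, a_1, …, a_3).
Σ a^n = 1/(1 − a) = -1/169;  first 4 digits = (1, 4, 2, 1)

v_5(a) = 1 ≥ 1, so the series converges in ℤ_5 to 1/(1 − a) = 1/(1 − 170) = -1/169. Expand this rational in ℤ_5: compute digits iteratively via d_i = x_i mod 5, x_{i+1} = (x_i − d_i)/5. The first 4 digits are (1, 4, 2, 1).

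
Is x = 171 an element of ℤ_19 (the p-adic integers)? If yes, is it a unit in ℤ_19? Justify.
x ∈ ℤ_19 but not a unit; v_19(x) = 1 > 0

ℤ_19 = {x ∈ ℚ_19 : v_19(x) ≥ 0} and ℤ_19^× = {x ∈ ℤ_19 : v_19(x) = 0}. Here v_19(171) = v_19(num) − v_19(den) = 1; compare against these criteria.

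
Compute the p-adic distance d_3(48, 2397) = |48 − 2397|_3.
d_3(48, 2397) = 1/81

Step 1 — x − y = 48 − 2397 = -2349. Step 2 — v_3(-2349) = 4 (factor: -2349 = −(3^4 · 29); the sign does not affect v_p). Step 3 — |x − y|_3 = 3^{-4} = 1/81.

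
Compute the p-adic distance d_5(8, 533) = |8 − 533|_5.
d_5(8, 533) = 1/25

Step 1 — x − y = 8 − 533 = -525. Step 2 — v_5(-525) = 2 (factor: -525 = −(5^2 · 21); the sign does not affect v_p). Step 3 — |x − y|_5 = 5^{-2} = 1/25.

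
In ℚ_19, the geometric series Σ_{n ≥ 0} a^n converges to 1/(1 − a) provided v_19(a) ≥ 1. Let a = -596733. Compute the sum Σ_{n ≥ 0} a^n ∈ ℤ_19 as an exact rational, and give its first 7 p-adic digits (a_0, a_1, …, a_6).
Σ a^n = 1/(1 − a) = 1/596734;  first 7 digits = (1, 0, 0, 8, 14, 18, 6)

v_19(a) = 3 ≥ 1, so the series converges in ℤ_19 to 1/(1 − a) = 1/(1 − (-596733)) = 1/596734. Expand this rational in ℤ_19: compute digits iteratively via d_i = x_i mod 19, x_{i+1} = (x_i − d_i)/19. The first 7 digits are (1, 0, 0, 8, 14, 18, 6).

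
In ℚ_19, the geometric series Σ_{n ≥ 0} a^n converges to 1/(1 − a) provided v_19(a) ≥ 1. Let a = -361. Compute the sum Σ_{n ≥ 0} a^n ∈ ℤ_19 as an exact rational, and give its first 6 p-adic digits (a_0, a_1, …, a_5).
Σ a^n = 1/(1 − a) = 1/362;  first 6 digits = (1, 0, 18, 18, 0, 0)

v_19(a) = 2 ≥ 1, so the series converges in ℤ_19 to 1/(1 − a) = 1/(1 − (-361)) = 1/362. Expand this rational in ℤ_19: compute digits iteratively via d_i = x_i mod 19, x_{i+1} = (x_i − d_i)/19. The first 6 digits are (1, 0, 18, 18, 0, 0).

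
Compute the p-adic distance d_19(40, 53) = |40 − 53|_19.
d_19(40, 53) = 1

Step 1 — x − y = 40 − 53 = -13. Step 2 — v_19(-13) = 0 (factor: -13 = −(19^0 · 13); the sign does not affect v_p). Step 3 — |x − y|_19 = 19^{0} = 1.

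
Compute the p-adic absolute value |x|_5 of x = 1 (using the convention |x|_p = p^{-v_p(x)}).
|1|_5 = 1

Step 1 — compute v_5(x) by factoring powers of 5 out of the numerator and denominator: v_5(1) = 0. Step 2 — apply |x|_p = p^{-v_p(x)} = 5^{0} = 1.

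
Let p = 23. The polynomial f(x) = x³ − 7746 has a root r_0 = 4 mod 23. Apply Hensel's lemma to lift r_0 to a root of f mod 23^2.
r_1 = 142 (mod 529)

Hensel: r_{i+1} = r_i − f(r_i)/f′(r_i) mod 23^{i+2}, where f′(x) = 3x². Iterate:
  r_0 = 4 (mod 23)
  r_1 = 142 (mod 529)
Final: r = 142 with f(r) ≡ 0 mod 23^2.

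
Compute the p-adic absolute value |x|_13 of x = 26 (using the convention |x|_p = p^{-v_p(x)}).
|26|_13 = 1/13

Step 1 — compute v_13(x) by factoring powers of 13 out of the numerator and denominator: v_13(26) = 1. Step 2 — apply |x|_p = p^{-v_p(x)} = 13^{-1} = 1/13.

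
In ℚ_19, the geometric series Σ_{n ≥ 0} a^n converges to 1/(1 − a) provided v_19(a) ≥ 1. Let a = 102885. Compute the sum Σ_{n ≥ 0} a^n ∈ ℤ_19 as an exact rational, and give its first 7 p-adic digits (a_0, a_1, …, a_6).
Σ a^n = 1/(1 − a) = -1/102884;  first 7 digits = (1, 0, 0, 15, 0, 0, 16)

v_19(a) = 3 ≥ 1, so the series converges in ℤ_19 to 1/(1 − a) = 1/(1 − 102885) = -1/102884. Expand this rational in ℤ_19: compute digits iteratively via d_i = x_i mod 19, x_{i+1} = (x_i − d_i)/19. The first 7 digits are (1, 0, 0, 15, 0, 0, 16).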